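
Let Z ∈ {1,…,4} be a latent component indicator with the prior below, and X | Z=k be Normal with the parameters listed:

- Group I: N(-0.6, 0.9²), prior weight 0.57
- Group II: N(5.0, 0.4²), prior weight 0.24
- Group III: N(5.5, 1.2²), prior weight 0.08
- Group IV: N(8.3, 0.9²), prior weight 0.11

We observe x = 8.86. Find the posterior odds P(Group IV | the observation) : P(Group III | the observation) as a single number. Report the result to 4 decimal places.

Since P(k|x) ∝ π_k f_k(x), the posterior odds are π_i f_i(x) / (π_j f_j(x)).
Component likelihoods at x = 8.86:
  p_I = (1/(0.9·√(2π)))·exp(−(8.86−-0.6)²/(2·0.9²)) = 0.443269·exp(-55.24173) = 4.52366e-25
  p_II = (1/(0.4·√(2π)))·exp(−(8.86−5.0)²/(2·0.4²)) = 0.997356·exp(-46.56125) = 5.99178e-21
  p_III = (1/(1.2·√(2π)))·exp(−(8.86−5.5)²/(2·1.2²)) = 0.332452·exp(-3.92000) = 0.00659621
  p_IV = (1/(0.9·√(2π)))·exp(−(8.86−8.3)²/(2·0.9²)) = 0.443269·exp(-0.19358) = 0.365255
Posterior odds = (π_IV·p_IV) / (π_III·p_III) = (0.11·0.365255) / (0.08·0.00659621) = 0.0401781 / 0.000527697 ≈ 76.1386

76.1386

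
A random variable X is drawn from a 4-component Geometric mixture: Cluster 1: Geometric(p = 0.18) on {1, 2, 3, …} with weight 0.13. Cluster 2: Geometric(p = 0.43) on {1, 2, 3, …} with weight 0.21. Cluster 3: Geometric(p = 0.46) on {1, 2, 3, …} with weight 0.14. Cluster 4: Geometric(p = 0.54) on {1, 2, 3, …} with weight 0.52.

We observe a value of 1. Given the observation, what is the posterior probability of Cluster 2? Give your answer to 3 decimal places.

0.197

P(component k | x) = P(Z=k)·f_k(x) / marginal(x), where marginal(x) = Σ_j P(Z=j)·f_j(x).
Geometric probabilities:
  p_1 = 0.18·(1−0.18)^0 = 0.18·1 = 0.18
  p_2 = 0.43·(1−0.43)^0 = 0.43·1 = 0.43
  p_3 = 0.46·(1−0.46)^0 = 0.46·1 = 0.46
  p_4 = 0.54·(1−0.54)^0 = 0.54·1 = 0.54
Prior × likelihood for each component:
  P(Z=1)·p_1 = 0.13 × 0.18 = 0.0234
  P(Z=2)·p_2 = 0.21 × 0.43 = 0.0903
  P(Z=3)·p_3 = 0.14 × 0.46 = 0.0644
  P(Z=4)·p_4 = 0.52 × 0.54 = 0.2808
Marginal: 0.0234 + 0.0903 + 0.0644 + 0.2808 = 0.4589
So the posterior for Cluster 2 is 0.0903 / 0.4589 ≈ 0.197.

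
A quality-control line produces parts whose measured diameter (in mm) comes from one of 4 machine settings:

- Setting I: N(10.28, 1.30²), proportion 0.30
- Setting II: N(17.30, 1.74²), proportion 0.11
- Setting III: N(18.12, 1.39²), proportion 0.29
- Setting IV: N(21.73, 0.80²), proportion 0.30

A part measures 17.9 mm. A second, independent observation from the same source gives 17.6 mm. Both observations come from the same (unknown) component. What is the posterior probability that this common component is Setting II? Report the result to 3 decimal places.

0.196

P(component k | x) = π_k·f_k(x) / marginal(x), where marginal(x) = Σ_j π_j·f_j(x).
Since both observations come from the same component, the likelihood for component k is f_k(x₁)·f_k(x₂).
  L_I = [1.06243e-08] × [4.00121e-08] = 4.25102e-16
  L_II = [0.216043] × [0.225895] = 0.048803
  L_III = [0.283436] × [0.267612] = 0.0758509
  L_IV = [5.2574e-06] × [8.13843e-07] = 4.2787e-12
Unnormalised posteriors:
  π_I·L_I = 0.30 × 4.25102e-16 = 1.27531e-16
  π_II·L_II = 0.11 × 0.048803 = 0.00536833
  π_III·L_III = 0.29 × 0.0758509 = 0.0219968
  π_IV·L_IV = 0.30 × 4.2787e-12 = 1.28361e-12
Sum: 1.27531e-16 + 0.00536833 + 0.0219968 + 1.28361e-12 = 0.0273651
P(Setting II | x) ≈ 0.196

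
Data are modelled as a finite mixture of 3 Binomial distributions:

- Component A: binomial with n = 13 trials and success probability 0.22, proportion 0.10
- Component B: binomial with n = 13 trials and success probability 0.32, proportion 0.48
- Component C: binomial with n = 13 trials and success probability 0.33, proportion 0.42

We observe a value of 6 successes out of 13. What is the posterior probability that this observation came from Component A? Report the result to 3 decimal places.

0.029

The responsibility of component k is w_k f_k(x) divided by Σ_j w_j f_j(x).
Binomial probabilities:
  L_A = C(13,6)·0.22^6·0.78^7 = 1716·0.00011338·0.175656 = 0.0341756
  L_B = C(13,6)·0.32^6·0.68^7 = 1716·0.00107374·0.0672299 = 0.123874
  L_C = C(13,6)·0.33^6·0.67^7 = 1716·0.00129147·0.0606071 = 0.134315
Weight by the priors:
  w_A·L_A = 0.10 × 0.0341756 = 0.00341756
  w_B·L_B = 0.48 × 0.123874 = 0.0594594
  w_C·L_C = 0.42 × 0.134315 = 0.0564123
Sum: 0.00341756 + 0.0594594 + 0.0564123 = 0.119289
P(Component A | data) ≈ 0.029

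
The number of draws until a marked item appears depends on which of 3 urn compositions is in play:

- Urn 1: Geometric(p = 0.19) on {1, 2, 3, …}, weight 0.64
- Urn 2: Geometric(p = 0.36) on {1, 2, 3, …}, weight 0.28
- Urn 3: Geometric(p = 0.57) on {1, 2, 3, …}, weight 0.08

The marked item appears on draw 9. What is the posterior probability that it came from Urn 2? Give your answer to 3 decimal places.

0.112

Posterior ∝ prior × likelihood, so P(k | x) ∝ P(Z=k) f_k(x); normalise over all components.
Component likelihoods at x = 9:
  p_1 = 0.19·(1−0.19)^8 = 0.19·0.185302 = 0.0352074
  p_2 = 0.36·(1−0.36)^8 = 0.36·0.0281475 = 0.0101331
  p_3 = 0.57·(1−0.57)^8 = 0.57·0.00116882 = 0.000666227
Multiply by the mixture weights:
  P(Z=1)·p_1 = 0.64 × 0.0352074 = 0.0225327
  P(Z=2)·p_2 = 0.28 × 0.0101331 = 0.00283727
  P(Z=3)·p_3 = 0.08 × 0.000666227 = 5.32982e-05
Normaliser: 0.0225327 + 0.00283727 + 5.32982e-05 = 0.0254233
P(Urn 2 | data) ≈ 0.112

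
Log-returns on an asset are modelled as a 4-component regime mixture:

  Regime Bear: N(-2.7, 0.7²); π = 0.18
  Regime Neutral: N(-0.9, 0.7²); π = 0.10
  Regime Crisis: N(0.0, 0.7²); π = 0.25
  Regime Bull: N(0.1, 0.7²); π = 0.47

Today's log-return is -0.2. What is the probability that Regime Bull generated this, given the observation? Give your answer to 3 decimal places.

0.588

P(component k | x) = P(Z=k)·f_k(x) / marginal(x), where marginal(x) = Σ_j P(Z=j)·f_j(x).
Component likelihoods at x = -0.2:
  p_Bear = 0.000968449
  p_Neutral = 0.345672
  p_Crisis = 0.547124
  p_Bull = 0.51991
Multiply by the mixture weights:
  P(Z=Bear)·p_Bear = 0.18 × 0.000968449 = 0.000174321
  P(Z=Neutral)·p_Neutral = 0.10 × 0.345672 = 0.0345672
  P(Z=Crisis)·p_Crisis = 0.25 × 0.547124 = 0.136781
  P(Z=Bull)·p_Bull = 0.47 × 0.51991 = 0.244358
Denominator: 0.000174321 + 0.0345672 + 0.136781 + 0.244358 = 0.41588
P(Regime Bull | the observation) = 0.244358 / 0.41588 ≈ 0.588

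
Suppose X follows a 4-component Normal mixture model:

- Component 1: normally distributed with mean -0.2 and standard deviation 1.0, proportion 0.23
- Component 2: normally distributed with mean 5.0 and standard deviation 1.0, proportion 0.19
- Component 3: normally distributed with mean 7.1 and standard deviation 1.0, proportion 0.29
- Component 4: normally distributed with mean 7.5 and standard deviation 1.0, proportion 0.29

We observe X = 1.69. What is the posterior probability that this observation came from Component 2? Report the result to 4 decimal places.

0.0202

Apply Bayes' rule: the posterior for each component is proportional to its prior times its likelihood at x.
Component likelihoods at x = 1.69:
  p_1 = 0.0668711
  p_2 = 0.00166657
  p_3 = 1.75964e-07
  p_4 = 1.8658e-08
Prior × likelihood for each component:
  P(Z=1)·p_1 = 0.23 × 0.0668711 = 0.0153804
  P(Z=2)·p_2 = 0.19 × 0.00166657 = 0.000316648
  P(Z=3)·p_3 = 0.29 × 1.75964e-07 = 5.10295e-08
  P(Z=4)·p_4 = 0.29 × 1.8658e-08 = 5.41083e-09
Sum: 0.0153804 + 0.000316648 + 5.10295e-08 + 5.41083e-09 = 0.0156971
P(Component 2 | data) = 0.000316648 / 0.0156971 ≈ 0.0202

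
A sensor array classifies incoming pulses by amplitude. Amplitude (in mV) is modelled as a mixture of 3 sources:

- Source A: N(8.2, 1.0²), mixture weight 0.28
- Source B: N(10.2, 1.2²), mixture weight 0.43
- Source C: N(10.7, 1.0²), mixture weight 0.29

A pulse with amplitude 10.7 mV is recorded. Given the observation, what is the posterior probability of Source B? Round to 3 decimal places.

Apply Bayes' rule: the posterior for each component is proportional to its prior times its likelihood at x.
Evaluate each component's likelihood at the observed value:
  p_A = 0.0175283
  p_B = 0.30481
  p_C = 0.398942
Prior × likelihood for each component:
  π_A·p_A = 0.28 × 0.0175283 = 0.00490792
  π_B·p_B = 0.43 × 0.30481 = 0.131068
  π_C·p_C = 0.29 × 0.398942 = 0.115693
Normaliser: 0.00490792 + 0.131068 + 0.115693 = 0.25167
P(Source B | the observation) = 0.131068 / 0.25167 ≈ 0.521

0.521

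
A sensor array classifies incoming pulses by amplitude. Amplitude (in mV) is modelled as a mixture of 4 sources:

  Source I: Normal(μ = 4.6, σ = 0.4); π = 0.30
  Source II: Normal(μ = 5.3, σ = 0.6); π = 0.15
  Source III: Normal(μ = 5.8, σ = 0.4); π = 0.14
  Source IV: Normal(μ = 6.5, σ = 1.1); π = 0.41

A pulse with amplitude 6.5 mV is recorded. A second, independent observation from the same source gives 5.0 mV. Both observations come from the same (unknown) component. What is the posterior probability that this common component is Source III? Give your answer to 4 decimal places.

P(component k | x) = π_k·f_k(x) / marginal(x), where marginal(x) = Σ_j π_j·f_j(x).
Since both observations come from the same component, the likelihood for component k is f_k(x₁)·f_k(x₂).
  L_I = [(1/(0.4·√(2π)))·exp(−(6.5−4.6)²/(2·0.4²)) = 0.997356·exp(-11.28125) = 1.25738e-05] × [0.604927] = 7.60621e-06
  L_II = [(1/(0.6·√(2π)))·exp(−(6.5−5.3)²/(2·0.6²)) = 0.664904·exp(-2.00000) = 0.0899849] × [0.586776] = 0.052801
  L_III = [(1/(0.4·√(2π)))·exp(−(6.5−5.8)²/(2·0.4²)) = 0.997356·exp(-1.53125) = 0.215693] × [0.134977] = 0.0291137
  L_IV = [(1/(1.1·√(2π)))·exp(−(6.5−6.5)²/(2·1.1²)) = 0.362675·exp(-0.00000) = 0.362675] × [0.14313] = 0.0519097
Unnormalised posteriors:
  π_I·L_I = 0.30 × 7.60621e-06 = 2.28186e-06
  π_II·L_II = 0.15 × 0.052801 = 0.00792014
  π_III·L_III = 0.14 × 0.0291137 = 0.00407592
  π_IV·L_IV = 0.41 × 0.0519097 = 0.021283
Sum: 2.28186e-06 + 0.00792014 + 0.00407592 + 0.021283 = 0.0332813
Responsibility of Source III: 0.00407592 / 0.0332813 ≈ 0.1225

0.1225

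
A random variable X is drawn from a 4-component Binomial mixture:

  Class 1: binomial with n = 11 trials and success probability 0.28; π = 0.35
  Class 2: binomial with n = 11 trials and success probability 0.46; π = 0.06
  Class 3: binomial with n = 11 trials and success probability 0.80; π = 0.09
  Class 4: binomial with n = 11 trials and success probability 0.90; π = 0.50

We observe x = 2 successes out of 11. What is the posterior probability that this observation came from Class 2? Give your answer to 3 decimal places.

0.034

The responsibility of component k is π_k f_k(x) divided by Σ_j π_j f_j(x).
Component likelihoods at x = 2 successes out of 11:
  f_1 = C(11,2)·0.28^2·0.72^9 = 55·0.0784·0.0519987 = 0.224218
  f_2 = C(11,2)·0.46^2·0.54^9 = 55·0.2116·0.00390431 = 0.0454383
  f_3 = C(11,2)·0.80^2·0.20^9 = 55·0.64·5.12e-07 = 1.80224e-05
  f_4 = C(11,2)·0.90^2·0.10^9 = 55·0.81·1e-09 = 4.455e-08
Multiply by the mixture weights:
  π_1·f_1 = 0.35 × 0.224218 = 0.0784764
  π_2·f_2 = 0.06 × 0.0454383 = 0.0027263
  π_3·f_3 = 0.09 × 1.80224e-05 = 1.62202e-06
  π_4·f_4 = 0.50 × 4.455e-08 = 2.2275e-08
Sum: 0.0784764 + 0.0027263 + 1.62202e-06 + 2.2275e-08 = 0.0812044
P(Class 2 | x) = 0.0027263 / 0.0812044 ≈ 0.034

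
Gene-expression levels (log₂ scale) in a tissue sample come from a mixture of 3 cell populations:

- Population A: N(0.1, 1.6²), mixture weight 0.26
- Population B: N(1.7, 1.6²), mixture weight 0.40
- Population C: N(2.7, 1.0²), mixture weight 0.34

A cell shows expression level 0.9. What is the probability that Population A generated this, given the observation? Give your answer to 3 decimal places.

Apply Bayes' rule: the posterior for each component is proportional to its prior times its likelihood at x.
Normal densities:
  p_A = (1/(1.6·√(2π)))·exp(−(0.9−0.1)²/(2·1.6²)) = 0.249339·exp(-0.12500) = 0.220041
  p_B = (1/(1.6·√(2π)))·exp(−(0.9−1.7)²/(2·1.6²)) = 0.249339·exp(-0.12500) = 0.220041
  p_C = (1/(1.0·√(2π)))·exp(−(0.9−2.7)²/(2·1.0²)) = 0.398942·exp(-1.62000) = 0.0789502
Multiply by the mixture weights:
  π_A·p_A = 0.26 × 0.220041 = 0.0572106
  π_B·p_B = 0.40 × 0.220041 = 0.0880163
  π_C·p_C = 0.34 × 0.0789502 = 0.0268431
Sum: 0.0572106 + 0.0880163 + 0.0268431 = 0.17207
Responsibility of Population A: 0.0572106 / 0.17207 ≈ 0.332

0.332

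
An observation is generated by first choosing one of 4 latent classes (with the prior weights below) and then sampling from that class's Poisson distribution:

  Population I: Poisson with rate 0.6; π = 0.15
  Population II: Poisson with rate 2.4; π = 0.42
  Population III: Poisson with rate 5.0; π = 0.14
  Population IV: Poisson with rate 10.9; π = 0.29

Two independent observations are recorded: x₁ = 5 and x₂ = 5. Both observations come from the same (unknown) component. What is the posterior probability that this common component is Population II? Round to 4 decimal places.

0.2539

Posterior ∝ prior × likelihood, so P(k | x) ∝ π_k f_k(x); normalise over all components.
Since both observations come from the same component, the likelihood for component k is f_k(x₁)·f_k(x₂).
  p_I = [0.00035563] × [0.00035563] = 1.26473e-07
  p_II = [0.0601961] × [0.0601961] = 0.00362357
  p_III = [0.175467] × [0.175467] = 0.0307888
  p_IV = [0.0236669] × [0.0236669] = 0.000560122
Prior × likelihood for each component:
  π_I·p_I = 0.15 × 1.26473e-07 = 1.89709e-08
  π_II·p_II = 0.42 × 0.00362357 = 0.0015219
  π_III·p_III = 0.14 × 0.0307888 = 0.00431043
  π_IV·p_IV = 0.29 × 0.000560122 = 0.000162435
Sum: 1.89709e-08 + 0.0015219 + 0.00431043 + 0.000162435 = 0.00599478
P(Population II | x₁, x₂) ≈ 0.2539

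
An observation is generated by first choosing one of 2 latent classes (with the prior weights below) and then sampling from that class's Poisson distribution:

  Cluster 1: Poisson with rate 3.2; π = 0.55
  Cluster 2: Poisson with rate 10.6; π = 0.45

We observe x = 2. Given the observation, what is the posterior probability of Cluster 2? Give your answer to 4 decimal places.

P(component k | x) = w_k·f_k(x) / marginal(x), where marginal(x) = Σ_j w_j·f_j(x).
Evaluate each component's likelihood at the observed value:
  p_1 = 0.208702
  p_2 = 0.00139978
Weight by the priors:
  w_1·p_1 = 0.55 × 0.208702 = 0.114786
  w_2·p_2 = 0.45 × 0.00139978 = 0.000629902
Normaliser: 0.114786 + 0.000629902 = 0.115416
So the posterior for Cluster 2 is 0.000629902 / 0.115416 ≈ 0.0055.

0.0055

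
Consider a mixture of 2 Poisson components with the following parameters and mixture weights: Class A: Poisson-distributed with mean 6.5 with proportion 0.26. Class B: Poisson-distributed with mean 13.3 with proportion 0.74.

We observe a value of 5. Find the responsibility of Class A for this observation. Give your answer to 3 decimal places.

0.898

The responsibility of component k is P(Z=k) f_k(x) divided by Σ_j P(Z=j) f_j(x).
Component likelihoods at x = 5:
  L_A = 0.145369
  L_B = 0.00580711
Unnormalised posteriors:
  P(Z=A)·L_A = 0.26 × 0.145369 = 0.0377959
  P(Z=B)·L_B = 0.74 × 0.00580711 = 0.00429726
Sum: 0.0377959 + 0.00429726 = 0.0420932
Responsibility of Class A: 0.0377959 / 0.0420932 ≈ 0.898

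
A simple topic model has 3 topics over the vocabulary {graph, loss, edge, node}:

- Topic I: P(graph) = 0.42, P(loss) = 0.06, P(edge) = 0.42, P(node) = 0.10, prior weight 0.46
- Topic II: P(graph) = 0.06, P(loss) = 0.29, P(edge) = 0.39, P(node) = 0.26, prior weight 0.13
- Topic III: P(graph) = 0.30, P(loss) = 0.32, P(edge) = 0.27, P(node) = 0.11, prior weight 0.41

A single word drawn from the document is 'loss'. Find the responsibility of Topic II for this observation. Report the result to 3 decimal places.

Apply Bayes' rule: the posterior for each component is proportional to its prior times its likelihood at x.
Evaluate each component's likelihood at the observed value:
  f_I = 0.06
  f_II = 0.29
  f_III = 0.32
Prior × likelihood for each component:
  π_I·f_I = 0.46 × 0.06 = 0.0276
  π_II·f_II = 0.13 × 0.29 = 0.0377
  π_III·f_III = 0.41 × 0.32 = 0.1312
Evidence: 0.0276 + 0.0377 + 0.1312 = 0.1965
Responsibility of Topic II: 0.0377 / 0.1965 ≈ 0.192

0.192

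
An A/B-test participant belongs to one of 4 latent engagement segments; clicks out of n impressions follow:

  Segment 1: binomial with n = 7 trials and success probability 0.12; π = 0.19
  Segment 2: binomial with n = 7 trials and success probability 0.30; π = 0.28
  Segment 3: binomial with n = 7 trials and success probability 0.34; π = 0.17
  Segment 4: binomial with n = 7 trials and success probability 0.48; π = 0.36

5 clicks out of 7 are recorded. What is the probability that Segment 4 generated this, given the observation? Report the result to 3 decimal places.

Apply Bayes' rule: the posterior for each component is proportional to its prior times its likelihood at x.
Evaluate each component's likelihood at the observed value:
  L_1 = C(7,5)·0.12^5·0.88^2 = 21·2.48832e-05·0.7744 = 0.000404661
  L_2 = C(7,5)·0.30^5·0.70^2 = 21·0.00243·0.49 = 0.0250047
  L_3 = C(7,5)·0.34^5·0.66^2 = 21·0.00454354·0.4356 = 0.0415625
  L_4 = C(7,5)·0.48^5·0.52^2 = 21·0.0254804·0.2704 = 0.144688
Unnormalised posteriors:
  P(Z=1)·L_1 = 0.19 × 0.000404661 = 7.68855e-05
  P(Z=2)·L_2 = 0.28 × 0.0250047 = 0.00700132
  P(Z=3)·L_3 = 0.17 × 0.0415625 = 0.00706563
  P(Z=4)·L_4 = 0.36 × 0.144688 = 0.0520876
Sum: 7.68855e-05 + 0.00700132 + 0.00706563 + 0.0520876 = 0.0662315
Responsibility of Segment 4: 0.0520876 / 0.0662315 ≈ 0.786

0.786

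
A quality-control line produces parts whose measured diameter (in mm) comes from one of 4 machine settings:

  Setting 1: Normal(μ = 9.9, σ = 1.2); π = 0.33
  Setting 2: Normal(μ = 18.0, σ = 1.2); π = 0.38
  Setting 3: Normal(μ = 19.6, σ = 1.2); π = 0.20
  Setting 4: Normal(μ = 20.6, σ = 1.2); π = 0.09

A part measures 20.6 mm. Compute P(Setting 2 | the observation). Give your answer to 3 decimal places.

0.136

P(component k | x) = P(Z=k)·f_k(x) / marginal(x), where marginal(x) = Σ_j P(Z=j)·f_j(x).
Evaluate each component's likelihood at the observed value:
  f_1 = 1.80724e-18
  f_2 = 0.0317939
  f_3 = 0.234927
  f_4 = 0.332452
Unnormalised posteriors:
  P(Z=1)·f_1 = 0.33 × 1.80724e-18 = 5.96388e-19
  P(Z=2)·f_2 = 0.38 × 0.0317939 = 0.0120817
  P(Z=3)·f_3 = 0.20 × 0.234927 = 0.0469853
  P(Z=4)·f_4 = 0.09 × 0.332452 = 0.0299207
Evidence: 5.96388e-19 + 0.0120817 + 0.0469853 + 0.0299207 = 0.0889876
P(Setting 2 | 20.6 mm) ≈ 0.136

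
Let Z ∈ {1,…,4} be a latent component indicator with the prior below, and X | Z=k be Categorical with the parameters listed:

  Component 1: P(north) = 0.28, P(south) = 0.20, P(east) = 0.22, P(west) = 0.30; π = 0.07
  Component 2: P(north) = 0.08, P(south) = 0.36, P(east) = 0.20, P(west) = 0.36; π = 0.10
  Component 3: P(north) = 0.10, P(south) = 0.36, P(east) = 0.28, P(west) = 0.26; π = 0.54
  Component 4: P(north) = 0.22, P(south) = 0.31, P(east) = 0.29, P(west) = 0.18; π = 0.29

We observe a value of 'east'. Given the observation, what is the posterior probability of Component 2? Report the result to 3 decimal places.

Apply Bayes' rule: the posterior for each component is proportional to its prior times its likelihood at x.
Evaluate each component's likelihood at the observed value:
  f_1 = P(east | comp) = 0.22
  f_2 = P(east | comp) = 0.20
  f_3 = P(east | comp) = 0.28
  f_4 = P(east | comp) = 0.29
Weight by the priors:
  π_1·f_1 = 0.07 × 0.22 = 0.0154
  π_2·f_2 = 0.10 × 0.2 = 0.02
  π_3·f_3 = 0.54 × 0.28 = 0.1512
  π_4·f_4 = 0.29 × 0.29 = 0.0841
Evidence: 0.0154 + 0.02 + 0.1512 + 0.0841 = 0.2707
P(Component 2 | 'east') = 0.02 / 0.2707 ≈ 0.074

0.074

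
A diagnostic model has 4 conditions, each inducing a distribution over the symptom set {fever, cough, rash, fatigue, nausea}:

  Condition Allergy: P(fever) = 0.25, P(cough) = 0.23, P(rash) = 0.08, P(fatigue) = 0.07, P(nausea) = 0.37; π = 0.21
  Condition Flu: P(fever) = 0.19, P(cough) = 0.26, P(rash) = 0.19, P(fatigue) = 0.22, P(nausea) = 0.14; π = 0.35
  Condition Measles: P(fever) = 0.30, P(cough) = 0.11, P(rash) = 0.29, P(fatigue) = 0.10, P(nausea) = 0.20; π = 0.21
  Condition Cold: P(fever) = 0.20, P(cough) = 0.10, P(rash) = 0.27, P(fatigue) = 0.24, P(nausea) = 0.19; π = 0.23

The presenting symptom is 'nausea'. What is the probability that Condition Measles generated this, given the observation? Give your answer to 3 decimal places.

P(component k | x) = w_k·f_k(x) / marginal(x), where marginal(x) = Σ_j w_j·f_j(x).
Categorical probabilities:
  f_Allergy = P(nausea | comp) = 0.37
  f_Flu = P(nausea | comp) = 0.14
  f_Measles = P(nausea | comp) = 0.20
  f_Cold = P(nausea | comp) = 0.19
Weight by the priors:
  w_Allergy·f_Allergy = 0.21 × 0.37 = 0.0777
  w_Flu·f_Flu = 0.35 × 0.14 = 0.049
  w_Measles·f_Measles = 0.21 × 0.2 = 0.042
  w_Cold·f_Cold = 0.23 × 0.19 = 0.0437
Marginal: 0.0777 + 0.049 + 0.042 + 0.0437 = 0.2124
Responsibility of Condition Measles: 0.042 / 0.2124 ≈ 0.198

0.198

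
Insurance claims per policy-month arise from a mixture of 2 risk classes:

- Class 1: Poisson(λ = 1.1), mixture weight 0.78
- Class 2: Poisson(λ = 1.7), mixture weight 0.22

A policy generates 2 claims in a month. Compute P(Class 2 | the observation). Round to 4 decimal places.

Posterior ∝ prior × likelihood, so P(k | x) ∝ π_k f_k(x); normalise over all components.
Component likelihoods at x = 2 claims:
  L_1 = e^(−1.1)·1.1^2/2! = 0.201387
  L_2 = e^(−1.7)·1.7^2/2! = 0.263978
Prior × likelihood for each component:
  π_1·L_1 = 0.78 × 0.201387 = 0.157082
  π_2·L_2 = 0.22 × 0.263978 = 0.0580751
Marginal: 0.157082 + 0.0580751 = 0.215157
Responsibility of Class 2: 0.0580751 / 0.215157 ≈ 0.2699

0.2699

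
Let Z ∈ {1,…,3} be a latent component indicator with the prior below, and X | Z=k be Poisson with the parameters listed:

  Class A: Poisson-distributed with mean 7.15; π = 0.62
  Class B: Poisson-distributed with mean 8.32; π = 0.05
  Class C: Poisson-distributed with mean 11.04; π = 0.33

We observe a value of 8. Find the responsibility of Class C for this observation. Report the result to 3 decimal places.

Apply Bayes' rule: the posterior for each component is proportional to its prior times its likelihood at x.
Component likelihoods at x = 8:
  L_A = e^(−7.15)·7.15^8/8! = 0.13296
  L_B = e^(−8.32)·8.32^8/8! = 0.138719
  L_C = e^(−11.04)·11.04^8/8! = 0.0878256
Unnormalised posteriors:
  w_A·L_A = 0.62 × 0.13296 = 0.0824354
  w_B·L_B = 0.05 × 0.138719 = 0.00693595
  w_C·L_C = 0.33 × 0.0878256 = 0.0289824
Marginal: 0.0824354 + 0.00693595 + 0.0289824 = 0.118354
P(Class C | data) = 0.0289824 / 0.118354 ≈ 0.245

0.245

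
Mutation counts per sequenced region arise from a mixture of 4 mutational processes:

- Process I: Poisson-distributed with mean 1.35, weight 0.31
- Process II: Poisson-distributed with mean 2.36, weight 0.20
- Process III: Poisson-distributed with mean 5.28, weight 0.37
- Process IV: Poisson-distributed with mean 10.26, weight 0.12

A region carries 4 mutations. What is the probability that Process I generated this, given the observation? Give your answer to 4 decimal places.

0.1129

Apply Bayes' rule: the posterior for each component is proportional to its prior times its likelihood at x.
Poisson probabilities:
  L_I = 0.0358778
  L_II = 0.12204
  L_III = 0.164911
  L_IV = 0.0161628
Weight by the priors:
  P(Z=I)·L_I = 0.31 × 0.0358778 = 0.0111221
  P(Z=II)·L_II = 0.20 × 0.12204 = 0.024408
  P(Z=III)·L_III = 0.37 × 0.164911 = 0.0610171
  P(Z=IV)·L_IV = 0.12 × 0.0161628 = 0.00193954
Normaliser: 0.0111221 + 0.024408 + 0.0610171 + 0.00193954 = 0.0984867
Responsibility of Process I: 0.0111221 / 0.0984867 ≈ 0.1129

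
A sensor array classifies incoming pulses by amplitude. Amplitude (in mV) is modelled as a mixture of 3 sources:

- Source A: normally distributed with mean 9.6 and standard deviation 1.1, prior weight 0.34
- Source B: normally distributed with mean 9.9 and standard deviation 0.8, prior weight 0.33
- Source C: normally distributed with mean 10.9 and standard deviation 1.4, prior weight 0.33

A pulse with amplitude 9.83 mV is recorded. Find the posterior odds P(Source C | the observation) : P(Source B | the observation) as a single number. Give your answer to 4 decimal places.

Since P(k|x) ∝ w_k f_k(x), the posterior odds are w_i f_i(x) / (w_j f_j(x)).
Evaluate each component's likelihood at the observed value:
  L_A = (1/(1.1·√(2π)))·exp(−(9.83−9.6)²/(2·1.1²)) = 0.362675·exp(-0.02186) = 0.354833
  L_B = (1/(0.8·√(2π)))·exp(−(9.83−9.9)²/(2·0.8²)) = 0.498678·exp(-0.00383) = 0.496772
  L_C = (1/(1.4·√(2π)))·exp(−(9.83−10.9)²/(2·1.4²)) = 0.284959·exp(-0.29207) = 0.212784
Odds = (0.33/0.33) × (0.212784/0.496772) = 1 × 0.428333 ≈ 0.4283

0.4283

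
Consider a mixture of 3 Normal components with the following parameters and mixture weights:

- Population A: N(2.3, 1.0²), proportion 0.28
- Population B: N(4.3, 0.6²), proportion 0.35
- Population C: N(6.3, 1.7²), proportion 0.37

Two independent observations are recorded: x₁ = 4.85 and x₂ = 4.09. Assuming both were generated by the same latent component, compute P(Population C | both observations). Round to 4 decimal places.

Posterior ∝ prior × likelihood, so P(k | x) ∝ π_k f_k(x); normalise over all components.
Since both observations come from the same component, the likelihood for component k is f_k(x₁)·f_k(x₂).
  p_A = [(1/(1.0·√(2π)))·exp(−(4.85−2.3)²/(2·1.0²)) = 0.398942·exp(-3.25125) = 0.0154493] × [0.0803801] = 0.00124182
  p_B = [(1/(0.6·√(2π)))·exp(−(4.85−4.3)²/(2·0.6²)) = 0.664904·exp(-0.42014) = 0.436812] × [0.625401] = 0.273183
  p_C = [(1/(1.7·√(2π)))·exp(−(4.85−6.3)²/(2·1.7²)) = 0.234672·exp(-0.36375) = 0.163112] × [0.100805] = 0.0164425
Multiply by the mixture weights:
  π_A·p_A = 0.28 × 0.00124182 = 0.00034771
  π_B·p_B = 0.35 × 0.273183 = 0.0956139
  π_C·p_C = 0.37 × 0.0164425 = 0.00608371
Denominator: 0.00034771 + 0.0956139 + 0.00608371 = 0.102045
Responsibility of Population C: 0.00608371 / 0.102045 ≈ 0.0596

0.0596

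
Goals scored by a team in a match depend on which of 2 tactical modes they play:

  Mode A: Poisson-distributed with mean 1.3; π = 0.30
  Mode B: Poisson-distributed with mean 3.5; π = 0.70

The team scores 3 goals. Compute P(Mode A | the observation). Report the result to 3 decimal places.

The responsibility of component k is π_k f_k(x) divided by Σ_j π_j f_j(x).
Evaluate each component's likelihood at the observed value:
  p_A = e^(−1.3)·1.3^3/3! = 0.0997921
  p_B = e^(−3.5)·3.5^3/3! = 0.215785
Multiply by the mixture weights:
  π_A·p_A = 0.30 × 0.0997921 = 0.0299376
  π_B·p_B = 0.70 × 0.215785 = 0.15105
Marginal: 0.0299376 + 0.15105 = 0.180987
Responsibility of Mode A: 0.0299376 / 0.180987 ≈ 0.165

0.165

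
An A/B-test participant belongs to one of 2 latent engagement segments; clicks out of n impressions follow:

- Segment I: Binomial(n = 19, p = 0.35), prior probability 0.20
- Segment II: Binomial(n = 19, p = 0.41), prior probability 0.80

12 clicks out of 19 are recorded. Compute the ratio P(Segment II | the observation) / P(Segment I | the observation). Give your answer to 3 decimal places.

13.559

Posterior odds = (π_i f_i(x)) / (π_j f_j(x)); the normalising sum cancels.
Binomial probabilities:
  p_I = C(19,12)·0.35^12·0.65^7 = 50388·3.37922e-06·0.0490223 = 0.00834713
  p_II = C(19,12)·0.41^12·0.59^7 = 50388·2.25635e-05·0.0248865 = 0.0282942
Posterior odds = (π_II·p_II) / (π_I·p_I) = (0.80·0.0282942) / (0.20·0.00834713) = 0.0226354 / 0.00166943 ≈ 13.559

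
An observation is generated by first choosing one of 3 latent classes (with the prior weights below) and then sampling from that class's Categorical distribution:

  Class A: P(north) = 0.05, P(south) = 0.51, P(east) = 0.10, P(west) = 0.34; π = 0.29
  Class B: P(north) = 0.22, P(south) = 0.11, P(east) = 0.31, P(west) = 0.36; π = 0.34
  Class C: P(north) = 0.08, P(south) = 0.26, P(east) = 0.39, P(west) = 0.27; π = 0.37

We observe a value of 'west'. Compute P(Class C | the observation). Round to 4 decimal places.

0.3113

P(component k | x) = π_k·f_k(x) / marginal(x), where marginal(x) = Σ_j π_j·f_j(x).
Evaluate each component's likelihood at the observed value:
  L_A = 0.34
  L_B = 0.36
  L_C = 0.27
Unnormalised posteriors:
  π_A·L_A = 0.29 × 0.34 = 0.0986
  π_B·L_B = 0.34 × 0.36 = 0.1224
  π_C·L_C = 0.37 × 0.27 = 0.0999
Normaliser: 0.0986 + 0.1224 + 0.0999 = 0.3209
So the posterior for Class C is 0.0999 / 0.3209 ≈ 0.3113.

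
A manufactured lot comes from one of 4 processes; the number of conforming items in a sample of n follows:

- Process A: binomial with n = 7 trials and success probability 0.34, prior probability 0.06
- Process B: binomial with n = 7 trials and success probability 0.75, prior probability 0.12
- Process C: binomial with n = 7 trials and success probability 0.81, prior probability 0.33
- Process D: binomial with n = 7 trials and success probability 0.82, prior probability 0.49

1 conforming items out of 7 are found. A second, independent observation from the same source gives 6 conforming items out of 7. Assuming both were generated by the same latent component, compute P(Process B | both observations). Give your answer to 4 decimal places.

By Bayes' theorem, P(k | x) = π_k f_k(x) / Σ_j π_j f_j(x).
Since both observations come from the same component, the likelihood for component k is f_k(x₁)·f_k(x₂).
  p_A = [0.196716] × [0.007137] = 0.00140396
  p_B = [0.00128174] × [0.311462] = 0.000399213
  p_C = [0.00026675] × [0.375631] = 0.0001002
  p_D = [0.00019523] × [0.383048] = 7.47826e-05
Multiply by the mixture weights:
  π_A·p_A = 0.06 × 0.00140396 = 8.42379e-05
  π_B·p_B = 0.12 × 0.000399213 = 4.79056e-05
  π_C·p_C = 0.33 × 0.0001002 = 3.30659e-05
  π_D·p_D = 0.49 × 7.47826e-05 = 3.66435e-05
Denominator: 8.42379e-05 + 4.79056e-05 + 3.30659e-05 + 3.66435e-05 = 0.000201853
P(Process B | x₁,x₂) ≈ 0.2373

0.2373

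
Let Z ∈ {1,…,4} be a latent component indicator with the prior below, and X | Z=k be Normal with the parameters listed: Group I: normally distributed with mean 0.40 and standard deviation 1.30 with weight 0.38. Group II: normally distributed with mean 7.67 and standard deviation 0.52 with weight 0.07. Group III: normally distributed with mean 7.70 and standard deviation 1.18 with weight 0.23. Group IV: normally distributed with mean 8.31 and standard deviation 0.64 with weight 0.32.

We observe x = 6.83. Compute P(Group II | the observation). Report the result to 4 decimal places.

Posterior ∝ prior × likelihood, so P(k | x) ∝ w_k f_k(x); normalise over all components.
Component likelihoods at x = 6.83:
  p_I = (1/(1.30·√(2π)))·exp(−(6.83−0.40)²/(2·1.30²)) = 0.306879·exp(-12.23222) = 1.49479e-06
  p_II = (1/(0.52·√(2π)))·exp(−(6.83−7.67)²/(2·0.52²)) = 0.767197·exp(-1.30473) = 0.208098
  p_III = (1/(1.18·√(2π)))·exp(−(6.83−7.70)²/(2·1.18²)) = 0.338087·exp(-0.27180) = 0.257625
  p_IV = (1/(0.64·√(2π)))·exp(−(6.83−8.31)²/(2·0.64²)) = 0.623347·exp(-2.67383) = 0.0430033
Multiply by the mixture weights:
  w_I·p_I = 0.38 × 1.49479e-06 = 5.68022e-07
  w_II·p_II = 0.07 × 0.208098 = 0.0145669
  w_III·p_III = 0.23 × 0.257625 = 0.0592538
  w_IV·p_IV = 0.32 × 0.0430033 = 0.013761
Denominator: 5.68022e-07 + 0.0145669 + 0.0592538 + 0.013761 = 0.0875822
Responsibility of Group II: 0.0145669 / 0.0875822 ≈ 0.1663

0.1663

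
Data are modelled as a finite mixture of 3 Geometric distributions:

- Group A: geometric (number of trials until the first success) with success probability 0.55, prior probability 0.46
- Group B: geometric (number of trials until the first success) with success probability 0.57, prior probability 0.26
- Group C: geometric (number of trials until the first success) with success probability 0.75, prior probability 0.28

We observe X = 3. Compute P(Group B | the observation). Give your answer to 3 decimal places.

P(component k | x) = π_k·f_k(x) / marginal(x), where marginal(x) = Σ_j π_j·f_j(x).
Component likelihoods at x = 3:
  p_A = 0.111375
  p_B = 0.105393
  p_C = 0.046875
Prior × likelihood for each component:
  π_A·p_A = 0.46 × 0.111375 = 0.0512325
  π_B·p_B = 0.26 × 0.105393 = 0.0274022
  π_C·p_C = 0.28 × 0.046875 = 0.013125
Normaliser: 0.0512325 + 0.0274022 + 0.013125 = 0.0917597
So the posterior for Group B is 0.0274022 / 0.0917597 ≈ 0.299.

0.299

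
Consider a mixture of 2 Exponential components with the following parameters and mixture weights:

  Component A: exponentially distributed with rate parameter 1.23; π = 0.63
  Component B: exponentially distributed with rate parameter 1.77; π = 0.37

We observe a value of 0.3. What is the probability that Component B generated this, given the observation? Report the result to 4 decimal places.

The responsibility of component k is π_k f_k(x) divided by Σ_j π_j f_j(x).
Evaluate each component's likelihood at the observed value:
  p_A = 0.850453
  p_B = 1.04079
Prior × likelihood for each component:
  π_A·p_A = 0.63 × 0.850453 = 0.535786
  π_B·p_B = 0.37 × 1.04079 = 0.385092
Normaliser: 0.535786 + 0.385092 = 0.920878
Responsibility of Component B: 0.385092 / 0.920878 ≈ 0.4182

0.4182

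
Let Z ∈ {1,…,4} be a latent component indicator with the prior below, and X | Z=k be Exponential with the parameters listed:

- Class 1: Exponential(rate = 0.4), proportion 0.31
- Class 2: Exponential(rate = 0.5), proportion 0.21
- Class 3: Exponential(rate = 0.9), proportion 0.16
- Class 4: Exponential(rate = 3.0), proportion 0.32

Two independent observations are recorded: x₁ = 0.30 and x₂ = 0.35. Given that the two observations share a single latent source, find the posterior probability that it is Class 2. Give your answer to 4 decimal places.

Posterior ∝ prior × likelihood, so P(k | x) ∝ w_k f_k(x); normalise over all components.
Since both observations come from the same component, the likelihood for component k is f_k(x₁)·f_k(x₂).
  f_1 = [0.4·e^(−0.4·0.30) = 0.4·e^(−0.1200) = 0.354768] × [0.347743] = 0.123368
  f_2 = [0.5·e^(−0.5·0.30) = 0.5·e^(−0.1500) = 0.430354] × [0.419729] = 0.180632
  f_3 = [0.9·e^(−0.9·0.30) = 0.9·e^(−0.2700) = 0.687042] × [0.65681] = 0.451256
  f_4 = [3.0·e^(−3.0·0.30) = 3.0·e^(−0.9000) = 1.21971] × [1.04981] = 1.28047
Weight by the priors:
  w_1·f_1 = 0.31 × 0.123368 = 0.0382442
  w_2·f_2 = 0.21 × 0.180632 = 0.0379327
  w_3·f_3 = 0.16 × 0.451256 = 0.0722009
  w_4·f_4 = 0.32 × 1.28047 = 0.409749
Marginal: 0.0382442 + 0.0379327 + 0.0722009 + 0.409749 = 0.558127
So the posterior for Class 2 is 0.0379327 / 0.558127 ≈ 0.0680.

0.0680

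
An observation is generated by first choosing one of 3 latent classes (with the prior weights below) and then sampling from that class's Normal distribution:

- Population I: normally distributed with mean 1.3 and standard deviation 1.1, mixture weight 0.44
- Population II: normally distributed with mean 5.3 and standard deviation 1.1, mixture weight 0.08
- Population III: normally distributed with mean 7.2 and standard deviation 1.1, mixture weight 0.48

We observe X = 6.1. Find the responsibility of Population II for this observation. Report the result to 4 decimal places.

By Bayes' theorem, P(k | x) = π_k f_k(x) / Σ_j π_j f_j(x).
Evaluate each component's likelihood at the observed value:
  f_I = 2.65917e-05
  f_II = 0.278396
  f_III = 0.219973
Unnormalised posteriors:
  π_I·f_I = 0.44 × 2.65917e-05 = 1.17004e-05
  π_II·f_II = 0.08 × 0.278396 = 0.0222717
  π_III·f_III = 0.48 × 0.219973 = 0.105587
Sum: 1.17004e-05 + 0.0222717 + 0.105587 = 0.127871
P(Population II | 6.1) = 0.0222717 / 0.127871 ≈ 0.1742

0.1742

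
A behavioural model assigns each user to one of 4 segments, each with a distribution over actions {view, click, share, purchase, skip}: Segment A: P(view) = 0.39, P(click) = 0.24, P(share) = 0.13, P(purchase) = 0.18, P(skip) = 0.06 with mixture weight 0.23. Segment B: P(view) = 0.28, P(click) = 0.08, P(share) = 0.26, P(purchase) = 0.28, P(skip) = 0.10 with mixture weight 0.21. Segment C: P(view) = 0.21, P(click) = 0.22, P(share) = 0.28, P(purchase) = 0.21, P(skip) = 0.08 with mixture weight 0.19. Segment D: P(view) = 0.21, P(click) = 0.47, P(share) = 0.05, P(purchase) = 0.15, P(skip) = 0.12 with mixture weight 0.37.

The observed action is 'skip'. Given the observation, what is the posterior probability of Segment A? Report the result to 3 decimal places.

0.146

P(component k | x) = π_k·f_k(x) / marginal(x), where marginal(x) = Σ_j π_j·f_j(x).
Evaluate each component's likelihood at the observed value:
  L_A = P(skip | comp) = 0.06
  L_B = P(skip | comp) = 0.10
  L_C = P(skip | comp) = 0.08
  L_D = P(skip | comp) = 0.12
Multiply by the mixture weights:
  π_A·L_A = 0.23 × 0.06 = 0.0138
  π_B·L_B = 0.21 × 0.1 = 0.021
  π_C·L_C = 0.19 × 0.08 = 0.0152
  π_D·L_D = 0.37 × 0.12 = 0.0444
Normaliser: 0.0138 + 0.021 + 0.0152 + 0.0444 = 0.0944
P(Segment A | x) = 0.0138 / 0.0944 ≈ 0.146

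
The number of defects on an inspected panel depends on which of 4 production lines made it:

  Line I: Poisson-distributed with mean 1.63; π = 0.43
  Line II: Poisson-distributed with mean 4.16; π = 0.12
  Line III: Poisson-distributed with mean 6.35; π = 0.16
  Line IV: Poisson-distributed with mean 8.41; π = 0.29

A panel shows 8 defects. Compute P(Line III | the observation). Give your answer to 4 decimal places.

0.2924

Apply Bayes' rule: the posterior for each component is proportional to its prior times its likelihood at x.
Evaluate each component's likelihood at the observed value:
  L_I = 0.000242148
  L_II = 0.0347185
  L_III = 0.114525
  L_IV = 0.138175
Unnormalised posteriors:
  π_I·L_I = 0.43 × 0.000242148 = 0.000104124
  π_II·L_II = 0.12 × 0.0347185 = 0.00416622
  π_III·L_III = 0.16 × 0.114525 = 0.018324
  π_IV·L_IV = 0.29 × 0.138175 = 0.0400709
Sum: 0.000104124 + 0.00416622 + 0.018324 + 0.0400709 = 0.0626652
So the posterior for Line III is 0.018324 / 0.0626652 ≈ 0.2924.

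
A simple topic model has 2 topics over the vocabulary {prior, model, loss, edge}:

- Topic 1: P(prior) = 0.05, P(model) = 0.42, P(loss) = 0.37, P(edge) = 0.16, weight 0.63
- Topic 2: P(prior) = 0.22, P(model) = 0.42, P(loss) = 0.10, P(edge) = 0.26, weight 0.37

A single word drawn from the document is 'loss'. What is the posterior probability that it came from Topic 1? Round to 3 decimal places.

0.863

P(component k | x) = π_k·f_k(x) / marginal(x), where marginal(x) = Σ_j π_j·f_j(x).
Categorical probabilities:
  L_1 = 0.37
  L_2 = 0.1
Unnormalised posteriors:
  π_1·L_1 = 0.63 × 0.37 = 0.2331
  π_2·L_2 = 0.37 × 0.1 = 0.037
Evidence: 0.2331 + 0.037 = 0.2701
So the posterior for Topic 1 is 0.2331 / 0.2701 ≈ 0.863.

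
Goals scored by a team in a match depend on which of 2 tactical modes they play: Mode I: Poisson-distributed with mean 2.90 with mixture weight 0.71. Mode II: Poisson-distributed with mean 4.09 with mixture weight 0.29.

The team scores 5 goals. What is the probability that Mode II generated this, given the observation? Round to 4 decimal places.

0.4095

P(component k | x) = P(Z=k)·f_k(x) / marginal(x), where marginal(x) = Σ_j P(Z=j)·f_j(x).
Component likelihoods at x = 5 goals:
  L_I = 0.0940491
  L_II = 0.159651
Multiply by the mixture weights:
  P(Z=I)·L_I = 0.71 × 0.0940491 = 0.0667749
  P(Z=II)·L_II = 0.29 × 0.159651 = 0.0462987
Denominator: 0.0667749 + 0.0462987 = 0.113074
P(Mode II | x) ≈ 0.4095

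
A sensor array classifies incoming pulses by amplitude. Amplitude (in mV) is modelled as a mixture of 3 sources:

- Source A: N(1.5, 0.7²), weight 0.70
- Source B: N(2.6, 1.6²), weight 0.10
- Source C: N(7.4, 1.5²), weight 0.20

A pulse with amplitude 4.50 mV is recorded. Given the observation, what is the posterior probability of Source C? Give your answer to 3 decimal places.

0.399

By Bayes' theorem, P(k | x) = π_k f_k(x) / Σ_j π_j f_j(x).
Component likelihoods at x = 4.50 mV:
  L_A = (1/(0.7·√(2π)))·exp(−(4.50−1.5)²/(2·0.7²)) = 0.569918·exp(-9.18367) = 5.8532e-05
  L_B = (1/(1.6·√(2π)))·exp(−(4.50−2.6)²/(2·1.6²)) = 0.249339·exp(-0.70508) = 0.123191
  L_C = (1/(1.5·√(2π)))·exp(−(4.50−7.4)²/(2·1.5²)) = 0.265962·exp(-1.86889) = 0.0410365
Unnormalised posteriors:
  π_A·L_A = 0.70 × 5.8532e-05 = 4.09724e-05
  π_B·L_B = 0.10 × 0.123191 = 0.0123191
  π_C·L_C = 0.20 × 0.0410365 = 0.00820731
Normaliser: 4.09724e-05 + 0.0123191 + 0.00820731 = 0.0205674
Responsibility of Source C: 0.00820731 / 0.0205674 ≈ 0.399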